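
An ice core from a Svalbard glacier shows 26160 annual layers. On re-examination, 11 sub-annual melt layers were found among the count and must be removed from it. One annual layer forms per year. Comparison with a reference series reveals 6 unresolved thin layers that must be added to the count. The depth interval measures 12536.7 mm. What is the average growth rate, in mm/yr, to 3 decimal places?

Correcting the raw count gives 26160 − 11 + 6 = 26155 true annual layers.
Extension rate ≈ 12536.7 / 26155 = 0.479 mm/yr.

0.479 mm/yr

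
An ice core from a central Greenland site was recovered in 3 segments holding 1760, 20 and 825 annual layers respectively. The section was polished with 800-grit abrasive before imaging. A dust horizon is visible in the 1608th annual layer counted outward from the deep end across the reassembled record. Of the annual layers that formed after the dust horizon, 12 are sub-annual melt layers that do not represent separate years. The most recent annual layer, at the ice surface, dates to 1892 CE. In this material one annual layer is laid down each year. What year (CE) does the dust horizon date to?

Total annual layers = 1760 + 20 + 825 = 2605.
2605 − 1608 = 997 annual layers lie beyond the dust horizon toward the ice surface.
Excluding 12 false annual layers: 997 − 12 = 985.
1892 − 985 = 907 CE.

907 CE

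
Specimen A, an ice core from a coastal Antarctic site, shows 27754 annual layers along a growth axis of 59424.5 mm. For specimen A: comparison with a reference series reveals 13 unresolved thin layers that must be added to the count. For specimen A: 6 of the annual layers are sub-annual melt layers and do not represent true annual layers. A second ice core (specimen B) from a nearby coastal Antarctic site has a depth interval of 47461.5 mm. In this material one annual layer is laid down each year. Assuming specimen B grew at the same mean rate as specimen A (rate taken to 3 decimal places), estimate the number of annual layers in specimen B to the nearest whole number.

Specimen A: correcting the raw count gives 27754 − 6 + 13 = 27761 true annual layers.
A: Extension rate ≈ 59424.5 / 27761 = 2.141 mm per year.
For B, 47461.5 / 2.141 = 22167.91 years ≈ 22168 annual layers.

22168 annual layers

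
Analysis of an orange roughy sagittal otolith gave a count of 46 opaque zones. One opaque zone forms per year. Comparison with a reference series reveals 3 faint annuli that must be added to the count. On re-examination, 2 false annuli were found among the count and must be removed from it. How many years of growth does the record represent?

After corrections the count is 46 − 2 + 3 = 47 opaque zones.
With a one-to-one opaque zone periodicity this is 47 years.

47 yr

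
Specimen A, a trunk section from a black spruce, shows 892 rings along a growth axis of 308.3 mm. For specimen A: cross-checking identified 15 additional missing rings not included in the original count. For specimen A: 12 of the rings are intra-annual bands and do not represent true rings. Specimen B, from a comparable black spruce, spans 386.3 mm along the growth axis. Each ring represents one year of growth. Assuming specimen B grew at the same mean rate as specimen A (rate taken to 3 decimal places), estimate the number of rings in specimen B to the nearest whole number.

Specimen A: adjusted count: 892 − 12 + 15 = 895 rings.
A: Mean rate = 308.3 mm / 895 years ≈ 0.344 mm/yr.
For B, 386.3 / 0.344 = 1122.97 years ≈ 1123 rings.

1123 rings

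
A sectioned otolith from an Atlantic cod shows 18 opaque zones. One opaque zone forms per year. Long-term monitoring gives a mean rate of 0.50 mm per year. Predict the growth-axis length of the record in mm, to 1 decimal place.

The record spans 18 years at 0.50 mm per year.
18 years at 0.50 mm/year gives 0.50 × 18 = 9.0 mm.

9.0 mm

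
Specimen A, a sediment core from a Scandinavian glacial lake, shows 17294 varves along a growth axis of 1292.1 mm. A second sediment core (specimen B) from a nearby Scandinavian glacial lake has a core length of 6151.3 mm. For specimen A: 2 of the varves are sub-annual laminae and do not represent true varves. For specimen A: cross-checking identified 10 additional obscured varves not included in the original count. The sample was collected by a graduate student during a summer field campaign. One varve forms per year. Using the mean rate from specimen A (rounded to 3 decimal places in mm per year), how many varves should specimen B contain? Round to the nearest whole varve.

82017 varves

Specimen A: true varve count = 17294 − 2 + 10 = 17302.
A: Extension rate ≈ 1292.1 / 17302 = 0.075 mm/year.
For B, 6151.3 / 0.075 = 82017.33 years ≈ 82017 varves.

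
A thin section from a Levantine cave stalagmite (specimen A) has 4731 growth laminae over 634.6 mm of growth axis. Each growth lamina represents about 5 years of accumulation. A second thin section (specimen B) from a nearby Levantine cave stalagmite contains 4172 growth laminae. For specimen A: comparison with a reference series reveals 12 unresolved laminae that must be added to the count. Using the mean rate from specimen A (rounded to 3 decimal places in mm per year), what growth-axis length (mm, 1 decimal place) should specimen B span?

Specimen A: adjusted count: 4731 + 12 = 4743 growth laminae.
Specimen A: multiplying by 5 years per growth lamina: 4743 × 5 = 23715 years.
A: Mean rate = 634.6 mm / 23715 years ≈ 0.027 mm per year.
Specimen B: multiplying by 5 years per growth lamina: 4172 × 5 = 20860 years. B's length ≈ 0.027 × 20860 = 563.2 mm.

563.2 mm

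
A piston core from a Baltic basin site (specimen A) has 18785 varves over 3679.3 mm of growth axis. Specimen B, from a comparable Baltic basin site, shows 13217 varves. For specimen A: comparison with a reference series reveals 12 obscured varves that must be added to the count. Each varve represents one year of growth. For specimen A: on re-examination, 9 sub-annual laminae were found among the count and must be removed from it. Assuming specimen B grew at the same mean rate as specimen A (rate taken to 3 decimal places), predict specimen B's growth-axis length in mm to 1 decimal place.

Specimen A: adjusted count: 18785 − 9 + 12 = 18788 varves.
A: Mean rate = 3679.3 mm / 18788 years ≈ 0.196 mm/yr.
For B, 0.196 mm/year × 13217 years = 2590.5 mm.

2590.5 mm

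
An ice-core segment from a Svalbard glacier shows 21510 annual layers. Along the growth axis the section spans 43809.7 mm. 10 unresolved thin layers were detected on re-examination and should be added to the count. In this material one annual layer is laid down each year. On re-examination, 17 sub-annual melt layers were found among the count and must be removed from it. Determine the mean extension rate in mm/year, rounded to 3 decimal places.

True annual layer count = 21510 − 17 + 10 = 21503.
Extension rate ≈ 43809.7 / 21503 = 2.037 mm/year.

2.037 mm/year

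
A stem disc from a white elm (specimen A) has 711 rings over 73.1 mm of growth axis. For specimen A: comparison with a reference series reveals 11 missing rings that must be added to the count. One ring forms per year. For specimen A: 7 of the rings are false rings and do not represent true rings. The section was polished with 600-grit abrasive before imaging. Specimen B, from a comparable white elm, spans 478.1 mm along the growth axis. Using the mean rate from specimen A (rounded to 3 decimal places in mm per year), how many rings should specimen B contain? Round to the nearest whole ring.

Specimen A: after corrections the count is 711 − 7 + 11 = 715 rings.
A: Extension rate ≈ 73.1 / 715 = 0.102 mm per year.
Specimen B: 478.1 mm / 0.102 mm per year = 4687.25 years ≈ 4687 rings.

4687 rings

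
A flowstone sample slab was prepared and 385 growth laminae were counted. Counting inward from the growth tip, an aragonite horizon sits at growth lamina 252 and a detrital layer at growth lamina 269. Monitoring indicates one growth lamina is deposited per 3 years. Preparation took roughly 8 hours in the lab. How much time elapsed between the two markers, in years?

The two markers are separated by 269 − 252 = 17 growth laminae.
At 3 years per growth lamina, 17 × 3 = 51 years.

51 yr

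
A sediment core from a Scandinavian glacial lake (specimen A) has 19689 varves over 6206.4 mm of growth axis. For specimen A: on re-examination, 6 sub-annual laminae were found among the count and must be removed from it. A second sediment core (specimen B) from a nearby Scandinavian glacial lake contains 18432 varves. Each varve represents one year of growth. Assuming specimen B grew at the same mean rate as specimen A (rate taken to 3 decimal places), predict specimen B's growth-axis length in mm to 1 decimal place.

Specimen A: after corrections the count is 19689 − 6 = 19683 varves.
A: Mean rate = 6206.4 mm / 19683 years ≈ 0.315 mm/yr.
B's length ≈ 0.315 × 18432 = 5806.1 mm.

5806.1 mm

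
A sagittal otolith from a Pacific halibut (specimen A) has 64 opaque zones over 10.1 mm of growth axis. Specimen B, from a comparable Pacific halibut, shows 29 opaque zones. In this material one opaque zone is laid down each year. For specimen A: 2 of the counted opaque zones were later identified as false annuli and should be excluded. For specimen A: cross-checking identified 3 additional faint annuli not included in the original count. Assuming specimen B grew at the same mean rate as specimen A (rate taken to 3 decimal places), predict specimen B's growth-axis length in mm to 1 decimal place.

4.5 mm

Specimen A: after corrections the count is 64 − 2 + 3 = 65 opaque zones.
A: Mean rate = 10.1 mm / 65 years ≈ 0.155 mm/yr.
Length of B = 0.155 × 29 = 4.5 mm.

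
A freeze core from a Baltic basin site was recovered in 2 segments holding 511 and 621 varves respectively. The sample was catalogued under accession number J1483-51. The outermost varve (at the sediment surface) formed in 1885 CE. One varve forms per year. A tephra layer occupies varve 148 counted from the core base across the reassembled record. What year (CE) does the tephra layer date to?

Total varves = 511 + 621 = 1132.
Between varve 148 and the sediment surface there are 1132 − 148 = 984 varves.
1885 − 984 = 901 CE.

901 CE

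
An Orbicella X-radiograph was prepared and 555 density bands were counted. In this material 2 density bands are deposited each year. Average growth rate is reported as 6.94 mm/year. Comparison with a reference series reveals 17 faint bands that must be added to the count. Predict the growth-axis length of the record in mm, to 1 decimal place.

Correcting the raw count gives 555 + 17 = 572 true density bands.
Dividing by 2 density bands per year: 572 / 2 = 286 years.
Predicted length = 6.94 mm/year × 286 years = 1984.8 mm.

1984.8 mm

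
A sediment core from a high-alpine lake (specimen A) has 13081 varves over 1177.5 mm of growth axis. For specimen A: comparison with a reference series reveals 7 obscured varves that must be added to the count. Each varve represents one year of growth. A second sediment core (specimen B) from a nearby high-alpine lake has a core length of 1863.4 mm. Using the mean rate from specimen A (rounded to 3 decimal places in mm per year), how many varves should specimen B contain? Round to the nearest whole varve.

20704 varves

Specimen A: true varve count = 13081 + 7 = 13088.
A: Extension rate ≈ 1177.5 / 13088 = 0.090 mm per year.
B spans 1863.4 / 0.090 = 20704.44 years ≈ 20704 varves.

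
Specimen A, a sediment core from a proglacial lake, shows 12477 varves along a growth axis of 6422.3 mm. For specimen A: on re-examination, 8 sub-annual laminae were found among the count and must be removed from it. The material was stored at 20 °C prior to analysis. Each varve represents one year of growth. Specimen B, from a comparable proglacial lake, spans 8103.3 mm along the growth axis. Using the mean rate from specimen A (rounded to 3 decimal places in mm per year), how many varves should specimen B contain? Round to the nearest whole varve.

15735 varves

Specimen A: after corrections the count is 12477 − 8 = 12469 varves.
A: Mean rate = 6422.3 mm / 12469 years ≈ 0.515 mm/year.
B spans 8103.3 / 0.515 = 15734.56 years ≈ 15735 varves.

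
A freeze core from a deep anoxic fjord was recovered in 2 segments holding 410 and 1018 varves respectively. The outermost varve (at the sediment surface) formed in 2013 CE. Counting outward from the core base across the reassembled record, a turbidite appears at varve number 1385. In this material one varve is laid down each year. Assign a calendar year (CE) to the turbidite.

1970 CE

Total varves = 410 + 1018 = 1428.
1428 − 1385 = 43 varves lie beyond the turbidite toward the sediment surface.
The varve at the sediment surface is 2013 CE, so the turbidite dates to 2013 − 43 = 1970 CE.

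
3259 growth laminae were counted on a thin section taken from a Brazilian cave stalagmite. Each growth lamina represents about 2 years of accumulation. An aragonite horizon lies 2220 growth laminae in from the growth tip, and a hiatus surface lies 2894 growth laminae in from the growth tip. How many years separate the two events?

1348 years

Separation: 2894 − 2220 = 674 growth laminae.
Multiplying by 2 years per growth lamina: 674 × 2 = 1348 years.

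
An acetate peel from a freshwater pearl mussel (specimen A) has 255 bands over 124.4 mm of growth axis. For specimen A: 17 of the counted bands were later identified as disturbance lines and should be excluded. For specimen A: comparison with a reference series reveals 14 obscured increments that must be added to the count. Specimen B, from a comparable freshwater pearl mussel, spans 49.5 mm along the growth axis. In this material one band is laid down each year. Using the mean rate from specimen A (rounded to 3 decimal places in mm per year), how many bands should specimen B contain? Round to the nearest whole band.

Specimen A: correcting the raw count gives 255 − 17 + 14 = 252 true bands.
A: 124.4 mm over 252 years gives 124.4 / 252 ≈ 0.494 mm/year.
For B, 49.5 / 0.494 = 100.20 years ≈ 100 bands.

100 bands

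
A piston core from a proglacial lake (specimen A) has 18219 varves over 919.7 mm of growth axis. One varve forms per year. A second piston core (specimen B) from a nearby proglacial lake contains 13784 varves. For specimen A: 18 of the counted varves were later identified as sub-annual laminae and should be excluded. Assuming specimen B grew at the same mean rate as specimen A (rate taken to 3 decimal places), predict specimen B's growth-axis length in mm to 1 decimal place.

703.0 mm

Specimen A: after corrections the count is 18219 − 18 = 18201 varves.
A: Extension rate ≈ 919.7 / 18201 = 0.051 mm/yr.
Length of B = 0.051 × 13784 = 703.0 mm.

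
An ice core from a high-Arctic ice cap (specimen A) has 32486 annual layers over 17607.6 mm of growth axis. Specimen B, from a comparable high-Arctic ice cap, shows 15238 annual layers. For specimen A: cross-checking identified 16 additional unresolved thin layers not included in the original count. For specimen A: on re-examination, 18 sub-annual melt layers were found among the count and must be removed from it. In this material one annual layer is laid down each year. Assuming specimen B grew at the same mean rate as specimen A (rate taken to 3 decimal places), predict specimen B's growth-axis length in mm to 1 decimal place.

8259.0 mm

Specimen A: adjusted count: 32486 − 18 + 16 = 32484 annual layers.
A: 17607.6 mm over 32484 years gives 17607.6 / 32484 ≈ 0.542 mm/yr.
Length of B = 0.542 × 15238 = 8259.0 mm.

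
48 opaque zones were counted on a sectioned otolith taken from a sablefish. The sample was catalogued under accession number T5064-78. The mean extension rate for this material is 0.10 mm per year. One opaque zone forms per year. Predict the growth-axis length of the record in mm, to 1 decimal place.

48 years of growth are recorded.
Length ≈ 0.10 × 48 = 4.8 mm.

4.8 mm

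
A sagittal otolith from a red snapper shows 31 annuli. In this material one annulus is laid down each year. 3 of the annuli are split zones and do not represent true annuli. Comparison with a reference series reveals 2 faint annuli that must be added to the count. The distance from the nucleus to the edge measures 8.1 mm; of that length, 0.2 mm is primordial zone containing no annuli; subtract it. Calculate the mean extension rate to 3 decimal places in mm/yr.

0.263 mm/yr

Adjusted count: 31 − 3 + 2 = 30 annuli.
Net length = 8.1 − 0.2 = 7.9 mm.
Extension rate ≈ 7.9 / 30 = 0.263 mm/yr.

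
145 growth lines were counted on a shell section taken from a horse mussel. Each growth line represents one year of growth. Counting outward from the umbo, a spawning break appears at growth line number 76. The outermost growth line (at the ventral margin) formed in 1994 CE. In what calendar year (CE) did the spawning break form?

Between growth line 76 and the ventral margin there are 145 − 76 = 69 growth lines.
Counting back 69 years from 1994 CE places the spawning break in 1994 − 69 = 1925 CE.

1925 CE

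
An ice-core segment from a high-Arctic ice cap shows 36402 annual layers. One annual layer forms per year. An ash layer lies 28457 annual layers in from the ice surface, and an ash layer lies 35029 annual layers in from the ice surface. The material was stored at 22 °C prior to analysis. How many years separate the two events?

35029 − 28457 = 6572 annual layers lie between the two events.
At one annual layer per year, 6572 years elapsed between them.

6572 years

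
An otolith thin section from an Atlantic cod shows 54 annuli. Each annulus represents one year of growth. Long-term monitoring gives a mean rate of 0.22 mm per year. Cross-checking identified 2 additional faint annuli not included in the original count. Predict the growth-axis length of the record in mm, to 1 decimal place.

12.3 mm

Adjusted count: 54 + 2 = 56 annuli.
Predicted length = 0.22 mm/year × 56 years = 12.3 mm.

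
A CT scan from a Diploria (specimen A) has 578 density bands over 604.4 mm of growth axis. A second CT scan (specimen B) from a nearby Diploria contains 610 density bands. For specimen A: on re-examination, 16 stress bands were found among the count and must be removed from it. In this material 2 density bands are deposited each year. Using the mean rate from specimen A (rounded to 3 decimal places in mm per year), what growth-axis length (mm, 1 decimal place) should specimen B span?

Specimen A: adjusted count: 578 − 16 = 562 density bands.
Specimen A: 562 density bands at 2 per year is 562 / 2 = 281 years.
A: Extension rate ≈ 604.4 / 281 = 2.151 mm/yr.
Specimen B: 610 density bands at 2 per year is 610 / 2 = 305 years. B's length ≈ 2.151 × 305 = 656.1 mm.

656.1 mm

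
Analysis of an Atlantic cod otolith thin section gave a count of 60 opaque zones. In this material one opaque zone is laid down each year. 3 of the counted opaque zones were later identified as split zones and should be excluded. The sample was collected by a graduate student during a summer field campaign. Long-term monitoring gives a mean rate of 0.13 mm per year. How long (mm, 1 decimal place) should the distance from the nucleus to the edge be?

7.4 mm

After corrections the count is 60 − 3 = 57 opaque zones.
57 years at 0.13 mm/year gives 0.13 × 57 = 7.4 mm.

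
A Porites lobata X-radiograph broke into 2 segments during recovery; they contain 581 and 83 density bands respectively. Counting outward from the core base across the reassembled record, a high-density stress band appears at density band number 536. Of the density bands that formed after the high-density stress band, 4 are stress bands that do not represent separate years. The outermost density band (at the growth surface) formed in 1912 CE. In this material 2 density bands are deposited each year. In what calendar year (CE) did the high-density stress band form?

1850 CE

Total density bands = 581 + 83 = 664.
Between density band 536 and the growth surface there are 664 − 536 = 128 density bands.
Excluding 4 false density bands: 128 − 4 = 124.
Dividing by 2 density bands per year: 124 / 2 = 62 years.
Counting back 62 years from 1912 CE places the high-density stress band in 1912 − 62 = 1850 CE.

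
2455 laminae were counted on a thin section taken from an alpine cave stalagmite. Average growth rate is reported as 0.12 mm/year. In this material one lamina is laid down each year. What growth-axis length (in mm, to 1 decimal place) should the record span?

294.6 mm

The record spans 2455 years at 0.12 mm per year.
Length ≈ 0.12 × 2455 = 294.6 mm.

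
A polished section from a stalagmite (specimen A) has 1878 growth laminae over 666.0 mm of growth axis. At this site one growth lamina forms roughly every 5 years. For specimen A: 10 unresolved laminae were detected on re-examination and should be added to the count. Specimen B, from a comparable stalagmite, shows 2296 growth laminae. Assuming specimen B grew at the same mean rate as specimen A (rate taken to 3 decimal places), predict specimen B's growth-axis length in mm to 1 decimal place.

Specimen A: adjusted count: 1878 + 10 = 1888 growth laminae.
Specimen A: at 5 years per growth lamina, 1888 × 5 = 9440 years.
A: Extension rate ≈ 666.0 / 9440 = 0.071 mm/yr.
Specimen B: at 5 years per growth lamina, 2296 × 5 = 11480 years. Length of B = 0.071 × 11480 = 815.1 mm.

815.1 mm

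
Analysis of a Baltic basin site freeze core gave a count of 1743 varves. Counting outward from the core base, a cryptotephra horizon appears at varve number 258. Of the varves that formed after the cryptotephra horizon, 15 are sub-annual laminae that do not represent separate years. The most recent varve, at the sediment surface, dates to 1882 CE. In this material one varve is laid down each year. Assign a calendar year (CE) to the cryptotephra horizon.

412 CE

The cryptotephra horizon sits at varve 258 from the core base, so 1743 − 258 = 1485 varves formed after it.
1485 − 15 false = 1470 true varves after the cryptotephra horizon.
1882 − 1470 = 412 CE.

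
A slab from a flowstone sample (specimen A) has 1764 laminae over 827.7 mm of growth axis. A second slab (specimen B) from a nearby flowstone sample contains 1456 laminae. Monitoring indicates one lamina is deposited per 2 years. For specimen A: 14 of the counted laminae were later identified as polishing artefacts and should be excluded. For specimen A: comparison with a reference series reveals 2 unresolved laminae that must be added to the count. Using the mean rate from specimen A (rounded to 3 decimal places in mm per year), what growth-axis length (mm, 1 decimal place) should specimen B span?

Specimen A: adjusted count: 1764 − 14 + 2 = 1752 laminae.
Specimen A: 1752 laminae at 2 years each span 1752 × 2 = 3504 years.
A: 827.7 mm over 3504 years gives 827.7 / 3504 ≈ 0.236 mm/year.
Specimen B: at 2 years per lamina, 1456 × 2 = 2912 years. For B, 0.236 mm/year × 2912 years = 687.2 mm.

687.2 mm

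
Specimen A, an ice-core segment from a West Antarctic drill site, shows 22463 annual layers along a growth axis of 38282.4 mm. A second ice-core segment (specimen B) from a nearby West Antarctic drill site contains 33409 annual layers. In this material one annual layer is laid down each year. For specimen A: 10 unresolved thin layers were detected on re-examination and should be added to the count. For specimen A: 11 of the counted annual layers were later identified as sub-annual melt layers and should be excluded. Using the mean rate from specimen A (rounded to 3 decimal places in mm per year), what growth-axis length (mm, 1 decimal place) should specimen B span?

Specimen A: after corrections the count is 22463 − 11 + 10 = 22462 annual layers.
A: Mean rate = 38282.4 mm / 22462 years ≈ 1.704 mm per year.
B's length ≈ 1.704 × 33409 = 56928.9 mm.

56928.9 mm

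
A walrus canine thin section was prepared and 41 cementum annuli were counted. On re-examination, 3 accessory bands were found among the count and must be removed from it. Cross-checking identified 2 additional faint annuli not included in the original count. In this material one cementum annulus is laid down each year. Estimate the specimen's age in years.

Adjusted count: 41 − 3 + 2 = 40 cementum annuli.
With a one-to-one cementum annulus periodicity this is 40 years.

40 years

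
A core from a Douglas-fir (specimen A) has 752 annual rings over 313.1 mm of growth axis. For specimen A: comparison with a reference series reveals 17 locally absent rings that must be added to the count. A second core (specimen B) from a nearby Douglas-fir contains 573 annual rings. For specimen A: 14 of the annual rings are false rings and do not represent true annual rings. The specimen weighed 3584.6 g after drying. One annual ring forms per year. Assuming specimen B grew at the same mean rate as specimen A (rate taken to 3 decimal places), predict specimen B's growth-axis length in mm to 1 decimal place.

237.8 mm

Specimen A: true annual ring count = 752 − 14 + 17 = 755.
A: Extension rate ≈ 313.1 / 755 = 0.415 mm/year.
For B, 0.415 mm/year × 573 years = 237.8 mm.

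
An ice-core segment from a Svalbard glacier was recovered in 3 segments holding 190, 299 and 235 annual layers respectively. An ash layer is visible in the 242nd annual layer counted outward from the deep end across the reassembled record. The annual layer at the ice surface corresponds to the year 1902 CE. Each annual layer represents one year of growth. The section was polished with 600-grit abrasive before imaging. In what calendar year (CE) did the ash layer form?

1420 CE

Total annual layers = 190 + 299 + 235 = 724.
The ash layer sits at annual layer 242 from the deep end, so 724 − 242 = 482 annual layers formed after it.
The annual layer at the ice surface is 1902 CE, so the ash layer dates to 1902 − 482 = 1420 CE.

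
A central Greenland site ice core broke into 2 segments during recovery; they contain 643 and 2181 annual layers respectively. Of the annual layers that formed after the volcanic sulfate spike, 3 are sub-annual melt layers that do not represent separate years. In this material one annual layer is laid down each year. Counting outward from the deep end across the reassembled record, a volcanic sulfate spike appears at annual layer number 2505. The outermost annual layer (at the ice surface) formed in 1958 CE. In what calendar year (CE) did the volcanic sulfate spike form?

1642 CE

Total annual layers = 643 + 2181 = 2824.
2824 − 2505 = 319 annual layers lie beyond the volcanic sulfate spike toward the ice surface.
319 − 3 false = 316 true annual layers after the volcanic sulfate spike.
1958 − 316 = 1642 CE.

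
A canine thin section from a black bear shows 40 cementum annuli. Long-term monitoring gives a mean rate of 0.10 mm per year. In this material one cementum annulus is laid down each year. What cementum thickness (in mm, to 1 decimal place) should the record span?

4.0 mm

40 years of growth are recorded.
Predicted length = 0.10 mm/year × 40 years = 4.0 mm.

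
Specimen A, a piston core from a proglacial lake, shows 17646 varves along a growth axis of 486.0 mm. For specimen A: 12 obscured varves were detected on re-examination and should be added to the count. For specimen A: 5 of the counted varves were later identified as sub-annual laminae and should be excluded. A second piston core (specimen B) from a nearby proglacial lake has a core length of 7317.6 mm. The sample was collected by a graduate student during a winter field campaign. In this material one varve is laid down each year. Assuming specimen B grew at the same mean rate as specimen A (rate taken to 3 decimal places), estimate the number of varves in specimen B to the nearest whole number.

Specimen A: true varve count = 17646 − 5 + 12 = 17653.
A: Extension rate ≈ 486.0 / 17653 = 0.028 mm/yr.
For B, 7317.6 / 0.028 = 261342.86 years ≈ 261343 varves.

261343 varves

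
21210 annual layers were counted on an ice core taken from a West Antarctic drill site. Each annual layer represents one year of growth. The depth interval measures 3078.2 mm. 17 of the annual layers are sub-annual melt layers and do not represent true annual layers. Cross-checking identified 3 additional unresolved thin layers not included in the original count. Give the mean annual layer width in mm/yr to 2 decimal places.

Correcting the raw count gives 21210 − 17 + 3 = 21196 true annual layers.
3078.2 mm over 21196 years gives 3078.2 / 21196 ≈ 0.15 mm/yr.

0.15 mm/yr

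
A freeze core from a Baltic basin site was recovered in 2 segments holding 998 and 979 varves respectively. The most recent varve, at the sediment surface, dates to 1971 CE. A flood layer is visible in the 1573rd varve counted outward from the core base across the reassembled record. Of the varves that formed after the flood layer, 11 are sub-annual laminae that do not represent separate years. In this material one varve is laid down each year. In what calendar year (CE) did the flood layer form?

Total varves = 998 + 979 = 1977.
1977 − 1573 = 404 varves lie beyond the flood layer toward the sediment surface.
404 − 11 false = 393 true varves after the flood layer.
Counting back 393 years from 1971 CE places the flood layer in 1971 − 393 = 1578 CE.

1578 CE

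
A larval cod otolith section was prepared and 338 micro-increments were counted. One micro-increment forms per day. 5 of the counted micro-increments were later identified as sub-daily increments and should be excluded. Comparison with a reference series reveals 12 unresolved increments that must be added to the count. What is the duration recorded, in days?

Adjusted count: 338 − 5 + 12 = 345 micro-increments.
At one micro-increment per day, that is 345 days.

345 days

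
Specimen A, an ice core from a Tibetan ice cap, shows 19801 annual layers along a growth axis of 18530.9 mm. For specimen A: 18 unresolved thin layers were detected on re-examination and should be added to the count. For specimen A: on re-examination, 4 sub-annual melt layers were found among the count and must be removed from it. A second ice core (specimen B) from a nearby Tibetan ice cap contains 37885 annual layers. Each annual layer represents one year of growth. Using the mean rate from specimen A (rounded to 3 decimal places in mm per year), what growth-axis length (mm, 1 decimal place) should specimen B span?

35422.5 mm

Specimen A: adjusted count: 19801 − 4 + 18 = 19815 annual layers.
A: 18530.9 mm over 19815 years gives 18530.9 / 19815 ≈ 0.935 mm per year.
B's length ≈ 0.935 × 37885 = 35422.5 mm.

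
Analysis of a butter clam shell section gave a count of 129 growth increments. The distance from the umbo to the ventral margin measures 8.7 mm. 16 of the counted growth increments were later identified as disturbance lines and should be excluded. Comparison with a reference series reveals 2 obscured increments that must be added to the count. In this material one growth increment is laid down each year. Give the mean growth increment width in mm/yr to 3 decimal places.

0.076 mm/yr

Correcting the raw count gives 129 − 16 + 2 = 115 true growth increments.
8.7 mm over 115 years gives 8.7 / 115 ≈ 0.076 mm/yr.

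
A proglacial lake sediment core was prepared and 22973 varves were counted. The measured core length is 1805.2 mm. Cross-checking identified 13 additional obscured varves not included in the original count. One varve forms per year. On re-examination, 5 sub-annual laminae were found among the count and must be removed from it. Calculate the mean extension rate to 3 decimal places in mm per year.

Correcting the raw count gives 22973 − 5 + 13 = 22981 true varves.
Extension rate ≈ 1805.2 / 22981 = 0.079 mm per year.

0.079 mm per year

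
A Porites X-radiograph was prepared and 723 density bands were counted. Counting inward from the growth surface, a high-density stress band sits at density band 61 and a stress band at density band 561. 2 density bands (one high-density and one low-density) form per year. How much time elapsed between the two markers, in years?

Separation: 561 − 61 = 500 density bands.
Dividing by 2 density bands per year: 500 / 2 = 250 years.

250 years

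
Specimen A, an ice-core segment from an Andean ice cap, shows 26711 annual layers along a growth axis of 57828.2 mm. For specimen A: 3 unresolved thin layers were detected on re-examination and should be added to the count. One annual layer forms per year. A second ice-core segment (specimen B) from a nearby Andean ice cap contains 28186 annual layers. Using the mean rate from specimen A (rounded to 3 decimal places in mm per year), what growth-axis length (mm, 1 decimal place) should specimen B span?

Specimen A: true annual layer count = 26711 + 3 = 26714.
A: 57828.2 mm over 26714 years gives 57828.2 / 26714 ≈ 2.165 mm/year.
B's length ≈ 2.165 × 28186 = 61022.7 mm.

61022.7 mm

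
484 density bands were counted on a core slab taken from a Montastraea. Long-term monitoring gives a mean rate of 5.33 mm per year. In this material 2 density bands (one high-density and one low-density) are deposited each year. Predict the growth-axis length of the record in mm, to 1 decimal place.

1289.9 mm

484 density bands at 2 per year is 484 / 2 = 242 years.
242 years at 5.33 mm/year gives 5.33 × 242 = 1289.9 mm.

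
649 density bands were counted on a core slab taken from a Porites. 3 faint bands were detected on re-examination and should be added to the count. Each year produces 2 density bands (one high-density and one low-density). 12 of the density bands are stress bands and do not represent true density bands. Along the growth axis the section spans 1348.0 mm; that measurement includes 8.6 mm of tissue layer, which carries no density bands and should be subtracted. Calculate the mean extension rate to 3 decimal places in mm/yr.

Correcting the raw count gives 649 − 12 + 3 = 640 true density bands.
Dividing by 2 density bands per year: 640 / 2 = 320 years.
The growth record spans 1348.0 − 8.6 = 1339.4 mm.
1339.4 mm over 320 years gives 1339.4 / 320 ≈ 4.186 mm/yr.

4.186 mm/yr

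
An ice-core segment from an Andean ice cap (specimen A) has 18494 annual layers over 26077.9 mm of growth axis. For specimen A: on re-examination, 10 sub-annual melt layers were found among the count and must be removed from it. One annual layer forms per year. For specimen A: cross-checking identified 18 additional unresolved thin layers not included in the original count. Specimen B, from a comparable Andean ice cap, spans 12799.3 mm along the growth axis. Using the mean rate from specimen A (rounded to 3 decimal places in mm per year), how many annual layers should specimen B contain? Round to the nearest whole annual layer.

9084 annual layers

Specimen A: adjusted count: 18494 − 10 + 18 = 18502 annual layers.
A: Mean rate = 26077.9 mm / 18502 years ≈ 1.409 mm per year.
For B, 12799.3 / 1.409 = 9083.96 years ≈ 9084 annual layers.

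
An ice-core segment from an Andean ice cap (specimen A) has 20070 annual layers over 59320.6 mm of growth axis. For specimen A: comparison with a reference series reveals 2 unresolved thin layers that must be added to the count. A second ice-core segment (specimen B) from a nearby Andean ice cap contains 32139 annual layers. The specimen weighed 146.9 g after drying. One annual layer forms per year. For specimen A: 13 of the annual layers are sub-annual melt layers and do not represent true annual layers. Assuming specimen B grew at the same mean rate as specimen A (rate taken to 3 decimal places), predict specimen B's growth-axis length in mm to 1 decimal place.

95035.0 mm

Specimen A: correcting the raw count gives 20070 − 13 + 2 = 20059 true annual layers.
A: 59320.6 mm over 20059 years gives 59320.6 / 20059 ≈ 2.957 mm per year.
B's length ≈ 2.957 × 32139 = 95035.0 mm.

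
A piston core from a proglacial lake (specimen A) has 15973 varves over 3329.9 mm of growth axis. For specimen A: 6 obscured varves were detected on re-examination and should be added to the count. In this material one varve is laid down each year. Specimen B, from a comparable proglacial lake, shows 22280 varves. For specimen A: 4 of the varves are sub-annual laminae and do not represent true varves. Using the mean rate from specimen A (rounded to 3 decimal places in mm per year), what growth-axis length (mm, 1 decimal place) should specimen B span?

4634.2 mm

Specimen A: true varve count = 15973 − 4 + 6 = 15975.
A: Extension rate ≈ 3329.9 / 15975 = 0.208 mm/yr.
For B, 0.208 mm/year × 22280 years = 4634.2 mm.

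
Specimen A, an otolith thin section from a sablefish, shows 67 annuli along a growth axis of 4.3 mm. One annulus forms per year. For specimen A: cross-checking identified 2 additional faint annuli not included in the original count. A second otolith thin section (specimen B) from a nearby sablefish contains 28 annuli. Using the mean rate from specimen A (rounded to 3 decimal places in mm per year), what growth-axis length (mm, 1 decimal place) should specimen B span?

1.7 mm

Specimen A: after corrections the count is 67 + 2 = 69 annuli.
A: Mean rate = 4.3 mm / 69 years ≈ 0.062 mm per year.
B's length ≈ 0.062 × 28 = 1.7 mm.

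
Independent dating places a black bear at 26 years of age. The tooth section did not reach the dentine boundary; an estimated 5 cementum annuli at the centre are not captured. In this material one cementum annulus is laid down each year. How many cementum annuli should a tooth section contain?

One cementum annulus per year gives 26 cementum annuli over 26 years.
Subtracting the 5 cementum annuli not captured gives 26 − 5 = 21 cementum annuli in the record.

21 cementum annuli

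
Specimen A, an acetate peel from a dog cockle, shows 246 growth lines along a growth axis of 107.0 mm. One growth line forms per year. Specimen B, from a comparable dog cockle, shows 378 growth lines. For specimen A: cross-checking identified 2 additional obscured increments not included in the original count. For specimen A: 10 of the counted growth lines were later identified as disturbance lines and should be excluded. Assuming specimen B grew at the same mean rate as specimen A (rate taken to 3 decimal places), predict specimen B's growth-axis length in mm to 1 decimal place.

170.1 mm

Specimen A: adjusted count: 246 − 10 + 2 = 238 growth lines.
A: 107.0 mm over 238 years gives 107.0 / 238 ≈ 0.450 mm/yr.
For B, 0.450 mm/year × 378 years = 170.1 mm.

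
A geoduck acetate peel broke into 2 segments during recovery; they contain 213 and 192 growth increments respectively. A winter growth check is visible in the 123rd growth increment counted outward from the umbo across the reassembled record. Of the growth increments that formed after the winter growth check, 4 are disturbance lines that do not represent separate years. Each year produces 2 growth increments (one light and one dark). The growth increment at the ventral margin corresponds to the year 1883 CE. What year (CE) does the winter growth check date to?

Total growth increments = 213 + 192 = 405.
The winter growth check sits at growth increment 123 from the umbo, so 405 − 123 = 282 growth increments formed after it.
282 − 4 false = 278 true growth increments after the winter growth check.
With 2 growth increments per year, 278 / 2 = 139 years.
The growth increment at the ventral margin is 1883 CE, so the winter growth check dates to 1883 − 139 = 1744 CE.

1744 CE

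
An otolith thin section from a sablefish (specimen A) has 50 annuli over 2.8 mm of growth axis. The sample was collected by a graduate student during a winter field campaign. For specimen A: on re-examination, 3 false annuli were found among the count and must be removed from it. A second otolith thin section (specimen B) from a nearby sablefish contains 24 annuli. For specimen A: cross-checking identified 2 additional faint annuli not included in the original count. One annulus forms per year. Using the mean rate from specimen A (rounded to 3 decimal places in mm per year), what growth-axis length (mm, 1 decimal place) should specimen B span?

Specimen A: adjusted count: 50 − 3 + 2 = 49 annuli.
A: Extension rate ≈ 2.8 / 49 = 0.057 mm/yr.
For B, 0.057 mm/year × 24 years = 1.4 mm.

1.4 mm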